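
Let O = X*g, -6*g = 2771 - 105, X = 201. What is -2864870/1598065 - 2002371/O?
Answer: 588810921509/28544956643 ≈ 20.628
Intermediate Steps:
g = -1333/3 (g = -(2771 - 105)/6 = -⅙*2666 = -1333/3 ≈ -444.33)
O = -89311 (O = 201*(-1333/3) = -89311)
-2864870/1598065 - 2002371/O = -2864870/1598065 - 2002371/(-89311) = -2864870*1/1598065 - 2002371*(-1/89311) = -572974/319613 + 2002371/89311 = 588810921509/28544956643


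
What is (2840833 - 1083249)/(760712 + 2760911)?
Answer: 1757584/3521623 ≈ 0.49908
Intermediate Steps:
(2840833 - 1083249)/(760712 + 2760911) = 1757584/3521623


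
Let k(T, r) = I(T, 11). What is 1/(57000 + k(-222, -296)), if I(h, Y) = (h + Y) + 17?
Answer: 1/56806 ≈ 1.7604e-5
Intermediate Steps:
I(h, Y) = 17 + Y + h (I(h, Y) = (Y + h) + 17 = 17 + Y + h)
k(T, r) = 28 + T (k(T, r) = 17 + 11 + T = 28 + T)
1/(57000 + k(-222, -296)) = 1/(57000 + (28 - 222)) = 1/(57000 - 194) = 1/56806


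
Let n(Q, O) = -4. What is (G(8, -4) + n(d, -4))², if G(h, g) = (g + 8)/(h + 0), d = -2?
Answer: 49/4 ≈ 12.250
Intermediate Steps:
G(h, g) = (8 + g)/h
(G(8, -4) + n(d, -4))² = ((8 - 4)/8 - 4)² = ((⅛)*4 - 4)² = (½ - 4)² = (-7/2)² = 49/4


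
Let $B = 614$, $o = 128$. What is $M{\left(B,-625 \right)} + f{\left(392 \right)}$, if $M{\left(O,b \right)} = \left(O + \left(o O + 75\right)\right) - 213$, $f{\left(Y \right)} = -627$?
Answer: $78441$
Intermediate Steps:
$M{\left(O,b \right)} = -138 + 129 O$ ($M{\left(O,b \right)} = \left(O + \left(128 O + 75\right)\right) - 213 = \left(O + \left(75 + 128 O\right)\right) - 213 = \left(75 + 129 O\right) - 213 = -138 + 129 O$)
$M{\left(B,-625 \right)} + f{\left(392 \right)} = \left(-138 + 129 \cdot 614\right) - 627 = \left(-138 + 79206\right) - 627 = 79068 - 627 = 78441$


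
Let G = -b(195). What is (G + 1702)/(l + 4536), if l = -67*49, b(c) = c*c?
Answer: -5189/179 ≈ -28.989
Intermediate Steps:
b(c) = c²
G = -38025 (G = -1*195² = -1*38025 = -38025)
l = -3283
(G + 1702)/(l + 4536) = (-38025 + 1702)/(-3283 + 4536) = -36323/1253 = -36323*1/1253 = -5189/179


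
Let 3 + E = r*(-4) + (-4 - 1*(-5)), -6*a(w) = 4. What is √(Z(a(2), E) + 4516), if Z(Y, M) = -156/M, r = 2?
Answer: √113290/5 ≈ 67.317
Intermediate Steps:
a(w) = -⅔ (a(w) = -⅙*4 = -⅔)
E = -10 (E = -3 + (2*(-4) + (-4 - 1*(-5))) = -3 + (-8 + (-4 + 5)) = -3 + (-8 + 1) = -3 - 7 = -10)
√(Z(a(2), E) + 4516) = √(-156/(-10) + 4516) = √(-156*(-⅒) + 4516) = √(78/5 + 4516) = √(22658/5) = √113290/5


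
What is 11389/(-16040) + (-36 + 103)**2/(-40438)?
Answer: -266275971/324312760 ≈ -0.82105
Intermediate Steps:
11389/(-16040) + (-36 + 103)**2/(-40438) = 11389*(-1/16040) + 67**2*(-1/40438) = -11389/16040 + 4489*(-1/40438) = -11389/16040 - 4489/40438 = -266275971/324312760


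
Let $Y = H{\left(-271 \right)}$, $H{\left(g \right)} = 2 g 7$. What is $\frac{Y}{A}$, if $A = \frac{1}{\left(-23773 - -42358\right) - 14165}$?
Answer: $-16769480$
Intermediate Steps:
$A = \frac{1}{4420}$ ($A = \frac{1}{\left(-23773 + 42358\right) - 14165} = \frac{1}{18585 - 14165} = \frac{1}{4420} \approx 0.00022624$)
$H{\left(g \right)} = 14 g$
$Y = -3794$ ($Y = 14 \left(-271\right) = -3794$)
$\frac{Y}{A} = - 3794 \frac{1}{\frac{1}{4420}} = \left(-3794\right) 4420 = -16769480$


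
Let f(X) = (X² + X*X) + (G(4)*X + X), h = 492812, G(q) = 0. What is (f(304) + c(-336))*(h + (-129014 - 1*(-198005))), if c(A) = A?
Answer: 103821194400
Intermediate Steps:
f(X) = X + 2*X² (f(X) = (X² + X*X) + (0*X + X) = (X² + X²) + (0 + X) = 2*X² + X = X + 2*X²)
(f(304) + c(-336))*(h + (-129014 - 1*(-198005))) = (304*(1 + 2*304) - 336)*(492812 + (-129014 - 1*(-198005))) = (304*(1 + 608) - 336)*(492812 + (-129014 + 198005)) = (304*609 - 336)*(492812 + 68991) = (185136 - 336)*561803 = 184800*561803 = 103821194400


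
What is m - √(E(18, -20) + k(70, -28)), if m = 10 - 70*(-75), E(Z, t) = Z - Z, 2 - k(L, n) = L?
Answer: 5260 - 2*I*√17 ≈ 5260.0 - 8.2462*I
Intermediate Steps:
k(L, n) = 2 - L
E(Z, t) = 0
m = 5260 (m = 10 + 5250 = 5260)
m - √(E(18, -20) + k(70, -28)) = 5260 - √(0 + (2 - 1*70)) = 5260 - √(0 + (2 - 70)) = 5260 - √(0 - 68) = 5260 - √(-68) = 5260 - 2*I*√17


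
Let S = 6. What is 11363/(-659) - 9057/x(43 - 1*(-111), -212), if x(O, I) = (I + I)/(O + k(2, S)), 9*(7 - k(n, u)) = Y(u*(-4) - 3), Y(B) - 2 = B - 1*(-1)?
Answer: 972036899/279416 ≈ 3478.8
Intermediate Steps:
Y(B) = 3 + B (Y(B) = 2 + (B - 1*(-1)) = 2 + (B + 1) = 2 + (1 + B) = 3 + B)
k(n, u) = 7 + 4*u/9 (k(n, u) = 7 - (3 + (u*(-4) - 3))/9 = 7 - (3 + (-4*u - 3))/9 = 7 - (3 + (-3 - 4*u))/9 = 7 - (-4)*u/9 = 7 + 4*u/9)
x(O, I) = 2*I/(29/3 + O) (x(O, I) = (I + I)/(O + (7 + (4/9)*6)) = (2*I)/(O + (7 + 8/3)) = (2*I)/(O + 29/3) = (2*I)/(29/3 + O) = 2*I/(29/3 + O))
11363/(-659) - 9057/x(43 - 1*(-111), -212) = 11363/(-659) - (-87551/424 - 9057*(43 - 1*(-111))/424) = 11363*(-1/659) - (-87551/424 - 9057*(43 + 111)/424) = -11363/659 - 9057/(6*(-212)/(29 + 3*154)) = -11363/659 - 9057/(6*(-212)/(29 + 462)) = -11363/659 - 9057/(6*(-212)/491) = -11363/659 - 9057/(6*(-212)*(1/491)) = -11363/659 - 9057/(-1272/491) = -11363/659 - 9057*(-491/1272) = -11363/659 + 1482329/424 = 972036899/279416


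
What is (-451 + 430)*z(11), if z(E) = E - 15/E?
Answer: -2226/11 ≈ -202.36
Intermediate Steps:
(-451 + 430)*z(11) = (-451 + 430)*(11 - 15/11) = -21*(11 - 15*1/11) = -21*(11 - 15/11) = -21*106/11 = -2226/11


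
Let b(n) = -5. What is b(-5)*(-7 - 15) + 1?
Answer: 111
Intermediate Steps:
b(-5)*(-7 - 15) + 1 = -5*(-7 - 15) + 1 = -5*(-22) + 1 = 110 + 1 = 111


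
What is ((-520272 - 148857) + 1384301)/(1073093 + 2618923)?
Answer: 178793/923004 ≈ 0.19371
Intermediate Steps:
((-520272 - 148857) + 1384301)/(1073093 + 2618923) = (-669129 + 1384301)/3692016 = 715172*(1/3692016) = 178793/923004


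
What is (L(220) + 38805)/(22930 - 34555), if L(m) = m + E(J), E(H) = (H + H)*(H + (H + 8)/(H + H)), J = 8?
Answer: -39169/11625 ≈ -3.3694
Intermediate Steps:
E(H) = 2*H*(H + (8 + H)/(2*H)) (E(H) = (2*H)*(H + (8 + H)/((2*H))) = (2*H)*(H + (8 + H)*(1/(2*H))) = (2*H)*(H + (8 + H)/(2*H)) = 2*H*(H + (8 + H)/(2*H)))
L(m) = 144 + m (L(m) = m + (8 + 8 + 2*8**2) = m + (8 + 8 + 2*64) = m + (8 + 8 + 128) = m + 144 = 144 + m)
(L(220) + 38805)/(22930 - 34555) = ((144 + 220) + 38805)/(22930 - 34555) = (364 + 38805)/(-11625) = 39169*(-1/11625) = -39169/11625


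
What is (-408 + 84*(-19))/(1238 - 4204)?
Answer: 1002/1483 ≈ 0.67566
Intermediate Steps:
(-408 + 84*(-19))/(1238 - 4204) = (-408 - 1596)/(-2966) = -2004*(-1/2966) = 1002/1483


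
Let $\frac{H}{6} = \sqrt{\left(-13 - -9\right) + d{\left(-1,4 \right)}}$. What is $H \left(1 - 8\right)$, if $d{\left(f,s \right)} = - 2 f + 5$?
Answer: $- 42 \sqrt{3} \approx -72.746$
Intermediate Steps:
$d{\left(f,s \right)} = 5 - 2 f$
$H = 6 \sqrt{3}$ ($H = 6 \sqrt{\left(-13 - -9\right) + \left(5 - -2\right)} = 6 \sqrt{\left(-13 + 9\right) + \left(5 + 2\right)} = 6 \sqrt{-4 + 7} = 6 \sqrt{3} \approx 10.392$)
$H \left(1 - 8\right) = 6 \sqrt{3} \left(1 - 8\right) = 6 \sqrt{3} \left(-7\right) = - 42 \sqrt{3}$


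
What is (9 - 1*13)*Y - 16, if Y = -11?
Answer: 28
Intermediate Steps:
(9 - 1*13)*Y - 16 = (9 - 1*13)*(-11) - 16 = (9 - 13)*(-11) - 16 = -4*(-11) - 16 = 44 - 16 = 28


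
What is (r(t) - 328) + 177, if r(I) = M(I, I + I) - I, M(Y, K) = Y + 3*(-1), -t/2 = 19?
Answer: -154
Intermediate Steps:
t = -38 (t = -2*19 = -38)
M(Y, K) = -3 + Y (M(Y, K) = Y - 3 = -3 + Y)
r(I) = -3 (r(I) = (-3 + I) - I = -3)
(r(t) - 328) + 177 = (-3 - 328) + 177 = -331 + 177 = -154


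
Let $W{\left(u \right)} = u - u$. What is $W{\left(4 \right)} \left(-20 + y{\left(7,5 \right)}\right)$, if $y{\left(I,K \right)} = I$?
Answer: $0$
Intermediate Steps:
$W{\left(u \right)} = 0$
$W{\left(4 \right)} \left(-20 + y{\left(7,5 \right)}\right) = 0 \left(-20 + 7\right) = 0 \left(-13\right) = 0$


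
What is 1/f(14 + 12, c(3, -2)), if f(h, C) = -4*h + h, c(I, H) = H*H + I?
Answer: -1/78 ≈ -0.012821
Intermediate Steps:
c(I, H) = I + H**2 (c(I, H) = H**2 + I = I + H**2)
f(h, C) = -3*h
1/f(14 + 12, c(3, -2)) = 1/(-3*(14 + 12)) = 1/(-3*26) = 1/(-78) = -1/78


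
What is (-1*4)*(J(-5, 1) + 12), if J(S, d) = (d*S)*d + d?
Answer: -32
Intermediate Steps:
J(S, d) = d + S*d² (J(S, d) = (S*d)*d + d = S*d² + d = d + S*d²)
(-1*4)*(J(-5, 1) + 12) = (-1*4)*(1*(1 - 5*1) + 12) = -4*(1*(1 - 5) + 12) = -4*(1*(-4) + 12) = -4*(-4 + 12) = -4*8 = -32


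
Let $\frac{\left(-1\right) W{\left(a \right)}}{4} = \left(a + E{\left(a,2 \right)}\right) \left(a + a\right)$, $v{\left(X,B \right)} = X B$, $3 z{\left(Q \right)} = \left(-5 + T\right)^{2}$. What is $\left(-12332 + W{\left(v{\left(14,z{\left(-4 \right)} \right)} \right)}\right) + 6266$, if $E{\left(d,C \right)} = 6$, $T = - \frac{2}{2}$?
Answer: $-239922$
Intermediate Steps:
$T = -1$ ($T = \left(-2\right) \frac{1}{2} = -1$)
$z{\left(Q \right)} = 12$ ($z{\left(Q \right)} = \frac{\left(-5 - 1\right)^{2}}{3} = \frac{\left(-6\right)^{2}}{3} = \frac{1}{3} \cdot 36 = 12$)
$v{\left(X,B \right)} = B X$
$W{\left(a \right)} = - 8 a \left(6 + a\right)$ ($W{\left(a \right)} = - 4 \left(a + 6\right) \left(a + a\right) = - 4 \left(6 + a\right) 2 a = - 4 \cdot 2 a \left(6 + a\right) = - 8 a \left(6 + a\right)$)
$\left(-12332 + W{\left(v{\left(14,z{\left(-4 \right)} \right)} \right)}\right) + 6266 = \left(-12332 - 8 \cdot 12 \cdot 14 \left(6 + 12 \cdot 14\right)\right) + 6266 = \left(-12332 - 1344 \left(6 + 168\right)\right) + 6266 = \left(-12332 - 1344 \cdot 174\right) + 6266 = \left(-12332 - 233856\right) + 6266 = -246188 + 6266 = -239922$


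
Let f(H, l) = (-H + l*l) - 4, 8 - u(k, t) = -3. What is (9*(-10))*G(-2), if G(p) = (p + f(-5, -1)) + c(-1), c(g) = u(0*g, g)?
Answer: -990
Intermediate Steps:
u(k, t) = 11 (u(k, t) = 8 - 1*(-3) = 8 + 3 = 11)
c(g) = 11
f(H, l) = -4 + l**2 - H (f(H, l) = (-H + l**2) - 4 = (l**2 - H) - 4 = -4 + l**2 - H)
G(p) = 13 + p (G(p) = (p + (-4 + (-1)**2 - 1*(-5))) + 11 = (p + (-4 + 1 + 5)) + 11 = (p + 2) + 11 = (2 + p) + 11 = 13 + p)
(9*(-10))*G(-2) = (9*(-10))*(13 - 2) = -90*11 = -990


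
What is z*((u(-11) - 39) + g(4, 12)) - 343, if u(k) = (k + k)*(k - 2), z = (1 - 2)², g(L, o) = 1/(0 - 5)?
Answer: -481/5 ≈ -96.200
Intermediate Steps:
g(L, o) = -⅕ (g(L, o) = 1/(-5) = -⅕)
z = 1 (z = (-1)² = 1)
u(k) = 2*k*(-2 + k) (u(k) = (2*k)*(-2 + k) = 2*k*(-2 + k))
z*((u(-11) - 39) + g(4, 12)) - 343 = 1*((2*(-11)*(-2 - 11) - 39) - ⅕) - 343 = 1*((2*(-11)*(-13) - 39) - ⅕) - 343 = 1*((286 - 39) - ⅕) - 343 = 1*(247 - ⅕) - 343 = 1*(1234/5) - 343 = 1234/5 - 343 = -481/5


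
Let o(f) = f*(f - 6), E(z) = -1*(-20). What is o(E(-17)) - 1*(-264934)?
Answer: 265214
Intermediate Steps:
E(z) = 20
o(f) = f*(-6 + f)
o(E(-17)) - 1*(-264934) = 20*(-6 + 20) - 1*(-264934) = 20*14 + 264934 = 280 + 264934 = 265214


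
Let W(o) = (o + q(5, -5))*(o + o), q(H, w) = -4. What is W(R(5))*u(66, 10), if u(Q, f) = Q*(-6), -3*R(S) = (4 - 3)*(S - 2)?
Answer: -3960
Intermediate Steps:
R(S) = ⅔ - S/3 (R(S) = -(4 - 3)*(S - 2)/3 = -(-2 + S)/3 = ⅔ - S/3)
W(o) = 2*o*(-4 + o) (W(o) = (o - 4)*(o + o) = (-4 + o)*(2*o) = 2*o*(-4 + o))
u(Q, f) = -6*Q
W(R(5))*u(66, 10) = (2*(⅔ - ⅓*5)*(-4 + (⅔ - ⅓*5)))*(-6*66) = (2*(⅔ - 5/3)*(-4 + (⅔ - 5/3)))*(-396) = (2*(-1)*(-4 - 1))*(-396) = (2*(-1)*(-5))*(-396) = 10*(-396) = -3960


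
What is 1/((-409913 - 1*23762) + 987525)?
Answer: 1/553850 ≈ 1.8055e-6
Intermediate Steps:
1/((-409913 - 1*23762) + 987525) = 1/((-409913 - 23762) + 987525) = 1/(-433675 + 987525) = 1/553850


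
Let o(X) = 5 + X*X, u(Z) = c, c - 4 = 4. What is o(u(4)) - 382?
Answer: -313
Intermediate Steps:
c = 8 (c = 4 + 4 = 8)
u(Z) = 8
o(X) = 5 + X²
o(u(4)) - 382 = (5 + 8²) - 382 = (5 + 64) - 382 = 69 - 382 = -313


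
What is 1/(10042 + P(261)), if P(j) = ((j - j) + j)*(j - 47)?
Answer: 1/65896 ≈ 1.5175e-5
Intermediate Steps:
P(j) = j*(-47 + j) (P(j) = (0 + j)*(-47 + j) = j*(-47 + j))
1/(10042 + P(261)) = 1/(10042 + 261*(-47 + 261)) = 1/(10042 + 261*214) = 1/(10042 + 55854) = 1/65896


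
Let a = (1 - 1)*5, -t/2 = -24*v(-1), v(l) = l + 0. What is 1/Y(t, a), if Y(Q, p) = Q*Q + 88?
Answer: 1/2392 ≈ 0.00041806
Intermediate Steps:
v(l) = l
t = -48 (t = -(-48)*(-1) = -2*24 = -48)
a = 0 (a = 0*5 = 0)
Y(Q, p) = 88 + Q² (Y(Q, p) = Q² + 88 = 88 + Q²)
1/Y(t, a) = 1/(88 + (-48)²) = 1/(88 + 2304) = 1/2392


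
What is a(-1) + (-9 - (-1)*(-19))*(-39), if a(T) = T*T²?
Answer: 1091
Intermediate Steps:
a(T) = T³
a(-1) + (-9 - (-1)*(-19))*(-39) = (-1)³ + (-9 - (-1)*(-19))*(-39) = -1 + (-9 - 1*19)*(-39) = -1 + (-9 - 19)*(-39) = -1 - 28*(-39) = -1 + 1092 = 1091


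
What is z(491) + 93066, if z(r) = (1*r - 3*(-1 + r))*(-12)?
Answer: 104814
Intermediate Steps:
z(r) = -36 + 24*r (z(r) = (r + (3 - 3*r))*(-12) = (3 - 2*r)*(-12) = -36 + 24*r)
z(491) + 93066 = (-36 + 24*491) + 93066 = (-36 + 11784) + 93066 = 11748 + 93066 = 104814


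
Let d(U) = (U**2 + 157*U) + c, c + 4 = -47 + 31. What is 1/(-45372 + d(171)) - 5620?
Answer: -60111519/10696 ≈ -5620.0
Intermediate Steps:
c = -20 (c = -4 + (-47 + 31) = -4 - 16 = -20)
d(U) = -20 + U**2 + 157*U (d(U) = (U**2 + 157*U) - 20 = -20 + U**2 + 157*U)
1/(-45372 + d(171)) - 5620 = 1/(-45372 + (-20 + 171**2 + 157*171)) - 5620 = 1/(-45372 + (-20 + 29241 + 26847)) - 5620 = 1/(-45372 + 56068) - 5620 = 1/10696 - 5620 = -60111519/10696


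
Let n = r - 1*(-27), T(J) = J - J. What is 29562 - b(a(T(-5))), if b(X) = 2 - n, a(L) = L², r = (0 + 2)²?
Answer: 29591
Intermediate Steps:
T(J) = 0
r = 4 (r = 2² = 4)
n = 31 (n = 4 - 1*(-27) = 4 + 27 = 31)
b(X) = -29 (b(X) = 2 - 1*31 = 2 - 31 = -29)
29562 - b(a(T(-5))) = 29562 - 1*(-29) = 29562 + 29 = 29591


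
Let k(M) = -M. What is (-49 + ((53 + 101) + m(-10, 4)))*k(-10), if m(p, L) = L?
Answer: 1090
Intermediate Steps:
(-49 + ((53 + 101) + m(-10, 4)))*k(-10) = (-49 + ((53 + 101) + 4))*(-1*(-10)) = (-49 + (154 + 4))*10 = (-49 + 158)*10 = 109*10 = 1090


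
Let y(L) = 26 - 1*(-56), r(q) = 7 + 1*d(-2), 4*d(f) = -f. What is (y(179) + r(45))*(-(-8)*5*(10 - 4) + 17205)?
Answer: 3122655/2 ≈ 1.5613e+6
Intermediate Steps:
d(f) = -f/4 (d(f) = (-f)/4 = -f/4)
r(q) = 15/2 (r(q) = 7 + 1*(-1/4*(-2)) = 7 + 1*(1/2) = 7 + 1/2 = 15/2)
y(L) = 82 (y(L) = 26 + 56 = 82)
(y(179) + r(45))*(-(-8)*5*(10 - 4) + 17205) = (82 + 15/2)*(-(-8)*5*(10 - 4) + 17205) = 179*(-(-8)*5*6 + 17205)/2 = 179*(-(-8)*30 + 17205)/2 = 179*(-4*(-60) + 17205)/2 = 179*(240 + 17205)/2 = (179/2)*17445 = 3122655/2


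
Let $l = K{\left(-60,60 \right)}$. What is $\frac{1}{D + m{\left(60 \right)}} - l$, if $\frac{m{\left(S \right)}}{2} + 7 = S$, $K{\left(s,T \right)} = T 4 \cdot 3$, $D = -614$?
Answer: $- \frac{365761}{508} \approx -720.0$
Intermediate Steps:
$K{\left(s,T \right)} = 12 T$ ($K{\left(s,T \right)} = 4 T 3 = 12 T$)
$m{\left(S \right)} = -14 + 2 S$
$l = 720$ ($l = 12 \cdot 60 = 720$)
$\frac{1}{D + m{\left(60 \right)}} - l = \frac{1}{-614 + \left(-14 + 2 \cdot 60\right)} - 720 = \frac{1}{-614 + \left(-14 + 120\right)} - 720 = \frac{1}{-614 + 106} - 720 = \frac{1}{-508} - 720 = - \frac{1}{508} - 720 = - \frac{365761}{508}$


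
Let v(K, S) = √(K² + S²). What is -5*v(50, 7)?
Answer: -5*√2549 ≈ -252.44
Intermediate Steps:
-5*v(50, 7) = -5*√(50² + 7²) = -5*√(2500 + 49) = -5*√2549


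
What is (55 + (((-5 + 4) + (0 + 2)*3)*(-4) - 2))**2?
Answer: 1089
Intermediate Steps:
(55 + (((-5 + 4) + (0 + 2)*3)*(-4) - 2))**2 = (55 + ((-1 + 2*3)*(-4) - 2))**2 = (55 + ((-1 + 6)*(-4) - 2))**2 = (55 + (5*(-4) - 2))**2 = (55 + (-20 - 2))**2 = (55 - 22)**2 = 33**2 = 1089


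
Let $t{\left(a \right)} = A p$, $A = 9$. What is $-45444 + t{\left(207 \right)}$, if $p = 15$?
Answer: $-45309$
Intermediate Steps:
$t{\left(a \right)} = 135$ ($t{\left(a \right)} = 9 \cdot 15 = 135$)
$-45444 + t{\left(207 \right)} = -45444 + 135 = -45309$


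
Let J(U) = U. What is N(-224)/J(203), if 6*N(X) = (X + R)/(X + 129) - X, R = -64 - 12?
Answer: 2158/11571 ≈ 0.18650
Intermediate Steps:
R = -76
N(X) = -X/6 + (-76 + X)/(6*(129 + X)) (N(X) = ((X - 76)/(X + 129) - X)/6 = ((-76 + X)/(129 + X) - X)/6 = (-X + (-76 + X)/(129 + X))/6 = -X/6 + (-76 + X)/(6*(129 + X)))
N(-224)/J(203) = ((-76 - 1*(-224)² - 128*(-224))/(6*(129 - 224)))/203 = ((⅙)*(-76 - 1*50176 + 28672)/(-95))*(1/203) = ((⅙)*(-1/95)*(-76 - 50176 + 28672))*(1/203) = ((⅙)*(-1/95)*(-21580))*(1/203) = (2158/57)*(1/203) = 2158/11571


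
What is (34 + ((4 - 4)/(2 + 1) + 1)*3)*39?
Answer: 1443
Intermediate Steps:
(34 + ((4 - 4)/(2 + 1) + 1)*3)*39 = (34 + (0/3 + 1)*3)*39 = (34 + (0*(⅓) + 1)*3)*39 = (34 + (0 + 1)*3)*39 = (34 + 1*3)*39 = (34 + 3)*39 = 37*39 = 1443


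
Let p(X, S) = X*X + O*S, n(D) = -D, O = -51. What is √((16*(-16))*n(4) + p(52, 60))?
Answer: 2*√167 ≈ 25.846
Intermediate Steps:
p(X, S) = X² - 51*S (p(X, S) = X*X - 51*S = X² - 51*S)
√((16*(-16))*n(4) + p(52, 60)) = √((16*(-16))*(-1*4) + (52² - 51*60)) = √(-256*(-4) + (2704 - 3060)) = √(1024 - 356) = √668 = 2*√167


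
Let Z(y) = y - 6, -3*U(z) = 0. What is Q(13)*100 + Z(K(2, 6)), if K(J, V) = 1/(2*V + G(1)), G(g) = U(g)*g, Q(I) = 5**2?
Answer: 29929/12 ≈ 2494.1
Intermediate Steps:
U(z) = 0 (U(z) = -1/3*0 = 0)
Q(I) = 25
G(g) = 0 (G(g) = 0*g = 0)
K(J, V) = 1/(2*V) (K(J, V) = 1/(2*V + 0) = 1/(2*V))
Z(y) = -6 + y
Q(13)*100 + Z(K(2, 6)) = 25*100 + (-6 + (1/2)/6) = 2500 + (-6 + (1/2)*(1/6)) = 2500 + (-6 + 1/12) = 2500 - 71/12 = 29929/12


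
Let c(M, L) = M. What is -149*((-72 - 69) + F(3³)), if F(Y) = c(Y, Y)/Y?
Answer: 20860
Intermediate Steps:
F(Y) = 1 (F(Y) = Y/Y = 1)
-149*((-72 - 69) + F(3³)) = -149*((-72 - 69) + 1) = -149*(-141 + 1) = -149*(-140) = 20860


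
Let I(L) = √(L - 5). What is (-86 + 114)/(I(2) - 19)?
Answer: -19/13 - I*√3/13 ≈ -1.4615 - 0.13323*I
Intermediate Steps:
I(L) = √(-5 + L)
(-86 + 114)/(I(2) - 19) = (-86 + 114)/(√(-5 + 2) - 19) = 28/(√(-3) - 19) = 28/(I*√3 - 19) = 28/(-19 + I*√3)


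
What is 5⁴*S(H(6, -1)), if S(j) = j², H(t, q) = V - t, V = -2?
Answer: 40000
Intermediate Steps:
H(t, q) = -2 - t
5⁴*S(H(6, -1)) = 5⁴*(-2 - 1*6)² = 625*(-2 - 6)² = 625*(-8)² = 625*64 = 40000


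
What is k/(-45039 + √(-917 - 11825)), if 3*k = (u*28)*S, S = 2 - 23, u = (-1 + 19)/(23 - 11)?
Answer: 13241466/2028524263 + 294*I*√12742/2028524263 ≈ 0.0065276 + 1.636e-5*I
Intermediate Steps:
u = 3/2 (u = 18/12 = 18*(1/12) = 3/2 ≈ 1.5000)
S = -21
k = -294 (k = (((3/2)*28)*(-21))/3 = (42*(-21))/3 = (⅓)*(-882) = -294)
k/(-45039 + √(-917 - 11825)) = -294/(-45039 + √(-917 - 11825)) = -294/(-45039 + √(-12742)) = -294/(-45039 + I*√12742)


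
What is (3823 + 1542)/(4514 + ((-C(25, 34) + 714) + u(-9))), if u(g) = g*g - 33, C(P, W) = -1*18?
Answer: 5365/5294 ≈ 1.0134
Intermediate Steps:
C(P, W) = -18
u(g) = -33 + g**2 (u(g) = g**2 - 33 = -33 + g**2)
(3823 + 1542)/(4514 + ((-C(25, 34) + 714) + u(-9))) = (3823 + 1542)/(4514 + ((-1*(-18) + 714) + (-33 + (-9)**2))) = 5365/(4514 + ((18 + 714) + (-33 + 81))) = 5365/(4514 + (732 + 48)) = 5365/(4514 + 780) = 5365/5294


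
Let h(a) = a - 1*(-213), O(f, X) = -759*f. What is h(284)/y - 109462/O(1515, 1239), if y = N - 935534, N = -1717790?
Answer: 289866658843/3051017467740 ≈ 0.095007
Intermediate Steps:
h(a) = 213 + a (h(a) = a + 213 = 213 + a)
y = -2653324 (y = -1717790 - 935534 = -2653324)
h(284)/y - 109462/O(1515, 1239) = (213 + 284)/(-2653324) - 109462/((-759*1515)) = 497*(-1/2653324) - 109462/(-1149885) = -497/2653324 - 109462*(-1/1149885) = -497/2653324 + 109462/1149885 = 289866658843/3051017467740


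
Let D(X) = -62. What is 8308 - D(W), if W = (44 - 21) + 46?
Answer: 8370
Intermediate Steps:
W = 69 (W = 23 + 46 = 69)
8308 - D(W) = 8308 - 1*(-62) = 8308 + 62 = 8370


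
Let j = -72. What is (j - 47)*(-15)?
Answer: 1785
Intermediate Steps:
(j - 47)*(-15) = (-72 - 47)*(-15) = -119*(-15) = 1785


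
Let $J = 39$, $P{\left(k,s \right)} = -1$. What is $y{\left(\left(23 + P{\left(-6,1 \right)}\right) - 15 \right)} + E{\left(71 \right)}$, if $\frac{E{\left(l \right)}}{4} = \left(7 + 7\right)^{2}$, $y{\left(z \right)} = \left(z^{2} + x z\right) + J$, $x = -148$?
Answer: $-164$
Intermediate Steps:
$y{\left(z \right)} = 39 + z^{2} - 148 z$ ($y{\left(z \right)} = \left(z^{2} - 148 z\right) + 39 = 39 + z^{2} - 148 z$)
$E{\left(l \right)} = 784$ ($E{\left(l \right)} = 4 \left(7 + 7\right)^{2} = 4 \cdot 14^{2} = 4 \cdot 196 = 784$)
$y{\left(\left(23 + P{\left(-6,1 \right)}\right) - 15 \right)} + E{\left(71 \right)} = \left(39 + \left(\left(23 - 1\right) - 15\right)^{2} - 148 \left(\left(23 - 1\right) - 15\right)\right) + 784 = \left(39 + \left(22 - 15\right)^{2} - 148 \left(22 - 15\right)\right) + 784 = \left(39 + 7^{2} - 1036\right) + 784 = \left(39 + 49 - 1036\right) + 784 = -948 + 784 = -164$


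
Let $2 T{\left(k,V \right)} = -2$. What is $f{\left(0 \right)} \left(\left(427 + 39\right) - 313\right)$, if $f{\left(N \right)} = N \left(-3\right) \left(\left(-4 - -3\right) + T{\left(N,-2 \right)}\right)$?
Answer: $0$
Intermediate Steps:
$T{\left(k,V \right)} = -1$ ($T{\left(k,V \right)} = \frac{1}{2} \left(-2\right) = -1$)
$f{\left(N \right)} = 6 N$ ($f{\left(N \right)} = N \left(-3\right) \left(\left(-4 - -3\right) - 1\right) = - 3 N \left(\left(-4 + 3\right) - 1\right) = - 3 N \left(-1 - 1\right) = - 3 N \left(-2\right) = 6 N$)
$f{\left(0 \right)} \left(\left(427 + 39\right) - 313\right) = 6 \cdot 0 \left(\left(427 + 39\right) - 313\right) = 0 \left(466 - 313\right) = 0 \cdot 153 = 0$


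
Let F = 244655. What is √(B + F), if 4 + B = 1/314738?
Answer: √24235130175077982/314738 ≈ 494.62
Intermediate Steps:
B = -1258951/314738 (B = -4 + 1/314738 = -1258951/314738 ≈ -4.0000)
√(B + F) = √(-1258951/314738 + 244655) = √(77000966439/314738) = √24235130175077982/314738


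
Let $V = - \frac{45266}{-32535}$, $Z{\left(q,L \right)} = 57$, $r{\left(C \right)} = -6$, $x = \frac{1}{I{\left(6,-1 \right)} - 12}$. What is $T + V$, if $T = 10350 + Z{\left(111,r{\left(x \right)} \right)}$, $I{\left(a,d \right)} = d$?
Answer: $\frac{338637011}{32535} \approx 10408.0$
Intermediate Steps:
$x = - \frac{1}{13}$ ($x = \frac{1}{-1 - 12} = \frac{1}{-13} = - \frac{1}{13} \approx -0.076923$)
$V = \frac{45266}{32535}$ ($V = \left(-45266\right) \left(- \frac{1}{32535}\right) = \frac{45266}{32535} \approx 1.3913$)
$T = 10407$ ($T = 10350 + 57 = 10407$)
$T + V = 10407 + \frac{45266}{32535} = \frac{338637011}{32535}$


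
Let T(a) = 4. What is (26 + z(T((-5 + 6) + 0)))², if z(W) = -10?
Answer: 256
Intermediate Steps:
(26 + z(T((-5 + 6) + 0)))² = (26 - 10)² = 16² = 256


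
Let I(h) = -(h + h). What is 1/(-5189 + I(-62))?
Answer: -1/5065 ≈ -0.00019743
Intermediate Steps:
I(h) = -2*h
1/(-5189 + I(-62)) = 1/(-5189 - 2*(-62)) = 1/(-5189 + 124) = 1/(-5065) = -1/5065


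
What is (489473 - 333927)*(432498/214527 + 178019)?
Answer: 1980116886976002/71509 ≈ 2.7690e+10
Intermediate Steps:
(489473 - 333927)*(432498/214527 + 178019) = 155546*(432498*(1/214527) + 178019) = 155546*(144166/71509 + 178019) = 155546*(12730104837/71509) = 1980116886976002/71509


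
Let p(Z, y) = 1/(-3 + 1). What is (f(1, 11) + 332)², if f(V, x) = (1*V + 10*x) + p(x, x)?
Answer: 783225/4 ≈ 1.9581e+5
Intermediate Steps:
p(Z, y) = -½ (p(Z, y) = 1/(-2) = -½)
f(V, x) = -½ + V + 10*x (f(V, x) = (1*V + 10*x) - ½ = (V + 10*x) - ½ = -½ + V + 10*x)
(f(1, 11) + 332)² = ((-½ + 1 + 10*11) + 332)² = ((-½ + 1 + 110) + 332)² = (221/2 + 332)² = (885/2)² = 783225/4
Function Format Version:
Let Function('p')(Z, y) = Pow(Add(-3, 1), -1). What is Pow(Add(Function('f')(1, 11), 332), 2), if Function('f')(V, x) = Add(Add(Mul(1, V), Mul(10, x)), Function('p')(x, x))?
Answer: Rational(783225, 4) ≈ 1.9581e+5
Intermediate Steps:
Function('p')(Z, y) = Rational(-1, 2) (Function('p')(Z, y) = Pow(-2, -1) = Rational(-1, 2))
Function('f')(V, x) = Add(Rational(-1, 2), V, Mul(10, x)) (Function('f')(V, x) = Add(Add(Mul(1, V), Mul(10, x)), Rational(-1, 2)) = Add(Add(V, Mul(10, x)), Rational(-1, 2)) = Add(Rational(-1, 2), V, Mul(10, x)))
Pow(Add(Function('f')(1, 11), 332), 2) = Pow(Add(Add(Rational(-1, 2), 1, Mul(10, 11)), 332), 2) = Pow(Add(Add(Rational(-1, 2), 1, 110), 332), 2) = Pow(Add(Rational(221, 2), 332), 2) = Pow(Rational(885, 2), 2) = Rational(783225, 4)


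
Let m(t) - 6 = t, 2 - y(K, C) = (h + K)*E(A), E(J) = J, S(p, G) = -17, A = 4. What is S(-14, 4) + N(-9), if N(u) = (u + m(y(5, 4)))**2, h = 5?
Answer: 1664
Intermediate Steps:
y(K, C) = -18 - 4*K (y(K, C) = 2 - (5 + K)*4 = 2 - (20 + 4*K) = 2 + (-20 - 4*K) = -18 - 4*K)
m(t) = 6 + t
N(u) = (-32 + u)**2 (N(u) = (u + (6 + (-18 - 4*5)))**2 = (u + (6 + (-18 - 20)))**2 = (u + (6 - 38))**2 = (u - 32)**2 = (-32 + u)**2)
S(-14, 4) + N(-9) = -17 + (-32 - 9)**2 = -17 + (-41)**2 = -17 + 1681 = 1664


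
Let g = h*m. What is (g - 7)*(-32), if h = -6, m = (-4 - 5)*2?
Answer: -3232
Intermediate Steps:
m = -18 (m = -9*2 = -18)
g = 108 (g = -6*(-18) = 108)
(g - 7)*(-32) = (108 - 7)*(-32) = 101*(-32) = -3232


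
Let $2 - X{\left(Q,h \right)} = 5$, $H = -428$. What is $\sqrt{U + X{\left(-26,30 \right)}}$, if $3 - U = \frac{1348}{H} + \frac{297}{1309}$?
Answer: $\frac{\sqrt{473845862}}{12733} \approx 1.7096$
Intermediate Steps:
$X{\left(Q,h \right)} = -3$ ($X{\left(Q,h \right)} = 2 - 5 = -3$)
$U = \frac{75413}{12733}$ ($U = 3 - \left(\frac{1348}{-428} + \frac{297}{1309}\right) = 3 - \left(1348 \left(- \frac{1}{428}\right) + 297 \cdot \frac{1}{1309}\right) = 3 - \left(- \frac{337}{107} + \frac{27}{119}\right) = 3 - - \frac{37214}{12733} = 3 + \frac{37214}{12733} = \frac{75413}{12733} \approx 5.9226$)
$\sqrt{U + X{\left(-26,30 \right)}} = \sqrt{\frac{75413}{12733} - 3} = \sqrt{\frac{37214}{12733}} = \frac{\sqrt{473845862}}{12733}$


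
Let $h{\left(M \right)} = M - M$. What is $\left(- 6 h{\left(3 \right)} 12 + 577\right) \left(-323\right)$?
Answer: $-186371$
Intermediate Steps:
$h{\left(M \right)} = 0$
$\left(- 6 h{\left(3 \right)} 12 + 577\right) \left(-323\right) = \left(\left(-6\right) 0 \cdot 12 + 577\right) \left(-323\right) = \left(0 \cdot 12 + 577\right) \left(-323\right) = \left(0 + 577\right) \left(-323\right) = 577 \left(-323\right) = -186371$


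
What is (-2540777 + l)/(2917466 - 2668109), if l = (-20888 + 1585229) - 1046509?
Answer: -674315/83119 ≈ -8.1126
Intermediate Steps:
l = 517832 (l = 1564341 - 1046509 = 517832)
(-2540777 + l)/(2917466 - 2668109) = (-2540777 + 517832)/(2917466 - 2668109) = -2022945/249357 = -2022945*1/249357 = -674315/83119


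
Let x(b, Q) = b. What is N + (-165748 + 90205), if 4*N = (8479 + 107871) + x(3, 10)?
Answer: -185819/4 ≈ -46455.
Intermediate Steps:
N = 116353/4 (N = ((8479 + 107871) + 3)/4 = (116350 + 3)/4 = (¼)*116353 = 116353/4 ≈ 29088.)
N + (-165748 + 90205) = 116353/4 + (-165748 + 90205) = 116353/4 - 75543 = -185819/4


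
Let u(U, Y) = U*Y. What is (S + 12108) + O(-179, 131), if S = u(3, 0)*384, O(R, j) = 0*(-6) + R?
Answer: 11929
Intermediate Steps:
O(R, j) = R (O(R, j) = 0 + R = R)
S = 0 (S = (3*0)*384 = 0*384 = 0)
(S + 12108) + O(-179, 131) = (0 + 12108) - 179 = 12108 - 179 = 11929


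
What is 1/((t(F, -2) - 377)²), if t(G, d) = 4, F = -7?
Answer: 1/139129 ≈ 7.1876e-6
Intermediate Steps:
1/((t(F, -2) - 377)²) = 1/((4 - 377)²) = 1/((-373)²) = 1/139129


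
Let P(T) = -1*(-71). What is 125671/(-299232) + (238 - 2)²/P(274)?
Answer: 16657102831/21245472 ≈ 784.03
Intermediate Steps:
P(T) = 71
125671/(-299232) + (238 - 2)²/P(274) = 125671/(-299232) + (238 - 2)²/71 = 125671*(-1/299232) + 236²*(1/71) = -125671/299232 + 55696*(1/71) = -125671/299232 + 55696/71 = 16657102831/21245472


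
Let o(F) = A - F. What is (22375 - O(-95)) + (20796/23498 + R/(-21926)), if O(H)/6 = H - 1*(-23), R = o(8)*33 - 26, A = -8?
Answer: 2937756621356/128804287 ≈ 22808.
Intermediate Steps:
o(F) = -8 - F
R = -554 (R = (-8 - 1*8)*33 - 26 = (-8 - 8)*33 - 26 = -16*33 - 26 = -528 - 26 = -554)
O(H) = 138 + 6*H (O(H) = 6*(H - 1*(-23)) = 6*(H + 23) = 6*(23 + H) = 138 + 6*H)
(22375 - O(-95)) + (20796/23498 + R/(-21926)) = (22375 - (138 + 6*(-95))) + (20796/23498 - 554/(-21926)) = (22375 - (138 - 570)) + (20796*(1/23498) - 554*(-1/21926)) = (22375 - 1*(-432)) + (10398/11749 + 277/10963) = (22375 + 432) + 117247747/128804287 = 22807 + 117247747/128804287 = 2937756621356/128804287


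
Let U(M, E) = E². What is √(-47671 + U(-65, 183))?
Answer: I*√14182 ≈ 119.09*I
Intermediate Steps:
√(-47671 + U(-65, 183)) = √(-47671 + 183²) = √(-47671 + 33489) = √(-14182) = I*√14182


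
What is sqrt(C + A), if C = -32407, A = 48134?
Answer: sqrt(15727) ≈ 125.41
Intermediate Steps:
sqrt(C + A) = sqrt(-32407 + 48134) = sqrt(15727)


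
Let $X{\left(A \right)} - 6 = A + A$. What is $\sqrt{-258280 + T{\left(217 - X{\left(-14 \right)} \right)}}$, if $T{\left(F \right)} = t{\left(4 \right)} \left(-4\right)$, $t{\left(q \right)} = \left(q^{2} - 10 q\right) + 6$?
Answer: $4 i \sqrt{16138} \approx 508.14 i$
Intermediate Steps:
$X{\left(A \right)} = 6 + 2 A$ ($X{\left(A \right)} = 6 + \left(A + A\right) = 6 + 2 A$)
$t{\left(q \right)} = 6 + q^{2} - 10 q$
$T{\left(F \right)} = 72$ ($T{\left(F \right)} = \left(6 + 4^{2} - 40\right) \left(-4\right) = \left(6 + 16 - 40\right) \left(-4\right) = \left(-18\right) \left(-4\right) = 72$)
$\sqrt{-258280 + T{\left(217 - X{\left(-14 \right)} \right)}} = \sqrt{-258280 + 72} = \sqrt{-258208} = 4 i \sqrt{16138}$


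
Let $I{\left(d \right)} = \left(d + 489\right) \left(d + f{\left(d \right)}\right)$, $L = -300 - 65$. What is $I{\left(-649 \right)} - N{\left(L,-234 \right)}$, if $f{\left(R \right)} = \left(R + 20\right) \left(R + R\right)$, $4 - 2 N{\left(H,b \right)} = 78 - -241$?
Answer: $- \frac{261053445}{2} \approx -1.3053 \cdot 10^{8}$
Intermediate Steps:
$L = -365$
$N{\left(H,b \right)} = - \frac{315}{2}$ ($N{\left(H,b \right)} = 2 - \frac{78 - -241}{2} = 2 - \frac{78 + 241}{2} = 2 - \frac{319}{2} = - \frac{315}{2}$)
$f{\left(R \right)} = 2 R \left(20 + R\right)$ ($f{\left(R \right)} = \left(20 + R\right) 2 R = 2 R \left(20 + R\right)$)
$I{\left(d \right)} = \left(489 + d\right) \left(d + 2 d \left(20 + d\right)\right)$ ($I{\left(d \right)} = \left(d + 489\right) \left(d + 2 d \left(20 + d\right)\right) = \left(489 + d\right) \left(d + 2 d \left(20 + d\right)\right)$)
$I{\left(-649 \right)} - N{\left(L,-234 \right)} = - 649 \left(20049 + 2 \left(-649\right)^{2} + 1019 \left(-649\right)\right) - - \frac{315}{2} = - 649 \left(20049 + 2 \cdot 421201 - 661331\right) + \frac{315}{2} = - 649 \left(20049 + 842402 - 661331\right) + \frac{315}{2} = \left(-649\right) 201120 + \frac{315}{2} = -130526880 + \frac{315}{2} = - \frac{261053445}{2}$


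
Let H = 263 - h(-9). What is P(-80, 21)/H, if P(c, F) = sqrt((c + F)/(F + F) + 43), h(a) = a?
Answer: sqrt(73374)/11424 ≈ 0.023711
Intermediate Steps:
P(c, F) = sqrt(43 + (F + c)/(2*F)) (P(c, F) = sqrt((F + c)/((2*F)) + 43) = sqrt((F + c)*(1/(2*F)) + 43) = sqrt((F + c)/(2*F) + 43) = sqrt(43 + (F + c)/(2*F)))
H = 272 (H = 263 - 1*(-9) = 263 + 9 = 272)
P(-80, 21)/H = (sqrt(174 + 2*(-80)/21)/2)/272 = (sqrt(174 + 2*(-80)*(1/21))/2)*(1/272) = (sqrt(174 - 160/21)/2)*(1/272) = (sqrt(3494/21)/2)*(1/272) = ((sqrt(73374)/21)/2)*(1/272) = (sqrt(73374)/42)*(1/272) = sqrt(73374)/11424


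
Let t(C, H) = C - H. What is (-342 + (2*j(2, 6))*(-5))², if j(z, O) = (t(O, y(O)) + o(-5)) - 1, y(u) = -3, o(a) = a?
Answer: 138384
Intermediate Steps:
j(z, O) = -3 + O (j(z, O) = ((O - 1*(-3)) - 5) - 1 = ((O + 3) - 5) - 1 = ((3 + O) - 5) - 1 = (-2 + O) - 1 = -3 + O)
(-342 + (2*j(2, 6))*(-5))² = (-342 + (2*(-3 + 6))*(-5))² = (-342 + (2*3)*(-5))² = (-342 + 6*(-5))² = (-342 - 30)² = (-372)² = 138384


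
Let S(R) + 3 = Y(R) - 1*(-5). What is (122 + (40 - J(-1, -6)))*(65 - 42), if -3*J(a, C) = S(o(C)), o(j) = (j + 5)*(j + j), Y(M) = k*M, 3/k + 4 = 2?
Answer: 10810/3 ≈ 3603.3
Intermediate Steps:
k = -3/2 (k = 3/(-4 + 2) = 3/(-2) = 3*(-½) = -3/2 ≈ -1.5000)
Y(M) = -3*M/2
o(j) = 2*j*(5 + j) (o(j) = (5 + j)*(2*j) = 2*j*(5 + j))
S(R) = 2 - 3*R/2 (S(R) = -3 + (-3*R/2 - 1*(-5)) = -3 + (-3*R/2 + 5) = -3 + (5 - 3*R/2) = 2 - 3*R/2)
J(a, C) = -⅔ + C*(5 + C) (J(a, C) = -(2 - 3*C*(5 + C))/3 = -⅔ + C*(5 + C))
(122 + (40 - J(-1, -6)))*(65 - 42) = (122 + (40 - (-⅔ - 6*(5 - 6))))*(65 - 42) = (122 + (40 - (-⅔ - 6*(-1))))*23 = (122 + (40 - (-⅔ + 6)))*23 = (122 + (40 - 1*16/3))*23 = (122 + (40 - 16/3))*23 = (122 + 104/3)*23 = (470/3)*23 = 10810/3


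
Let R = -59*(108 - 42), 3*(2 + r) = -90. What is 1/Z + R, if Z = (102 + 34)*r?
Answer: -16946689/4352 ≈ -3894.0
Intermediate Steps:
r = -32 (r = -2 + (⅓)*(-90) = -2 - 30 = -32)
R = -3894 (R = -59*66 = -3894)
Z = -4352 (Z = (102 + 34)*(-32) = 136*(-32) = -4352)
1/Z + R = 1/(-4352) - 3894 = -1/4352 - 3894 = -16946689/4352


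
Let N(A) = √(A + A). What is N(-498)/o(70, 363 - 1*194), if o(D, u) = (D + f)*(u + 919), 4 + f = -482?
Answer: -I*√249/226304 ≈ -6.9728e-5*I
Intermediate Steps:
f = -486 (f = -4 - 482 = -486)
o(D, u) = (-486 + D)*(919 + u) (o(D, u) = (D - 486)*(u + 919) = (-486 + D)*(919 + u))
N(A) = √2*√A (N(A) = √(2*A) = √2*√A)
N(-498)/o(70, 363 - 1*194) = (√2*√(-498))/(-446634 - 486*(363 - 1*194) + 919*70 + 70*(363 - 1*194)) = (√2*(I*√498))/(-446634 - 486*(363 - 194) + 64330 + 70*(363 - 194)) = (2*I*√249)/(-446634 - 486*169 + 64330 + 70*169) = (2*I*√249)/(-446634 - 82134 + 64330 + 11830) = (2*I*√249)/(-452608) = (2*I*√249)*(-1/452608) = -I*√249/226304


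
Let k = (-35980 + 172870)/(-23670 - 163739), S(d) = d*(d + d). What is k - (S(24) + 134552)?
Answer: -25432287826/187409 ≈ -1.3570e+5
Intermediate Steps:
S(d) = 2*d² (S(d) = d*(2*d) = 2*d²)
k = -136890/187409 (k = 136890/(-187409) = 136890*(-1/187409) = -136890/187409 ≈ -0.73043)
k - (S(24) + 134552) = -136890/187409 - (2*24² + 134552) = -136890/187409 - (2*576 + 134552) = -136890/187409 - (1152 + 134552) = -136890/187409 - 1*135704 = -136890/187409 - 135704 = -25432287826/187409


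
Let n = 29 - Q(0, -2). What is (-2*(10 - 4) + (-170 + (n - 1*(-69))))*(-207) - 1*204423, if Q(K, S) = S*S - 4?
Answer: -187035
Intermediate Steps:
Q(K, S) = -4 + S² (Q(K, S) = S² - 4 = -4 + S²)
n = 29 (n = 29 - (-4 + (-2)²) = 29 - (-4 + 4) = 29 - 1*0 = 29 + 0 = 29)
(-2*(10 - 4) + (-170 + (n - 1*(-69))))*(-207) - 1*204423 = (-2*(10 - 4) + (-170 + (29 - 1*(-69))))*(-207) - 1*204423 = (-2*6 + (-170 + (29 + 69)))*(-207) - 204423 = (-12 + (-170 + 98))*(-207) - 204423 = (-12 - 72)*(-207) - 204423 = -84*(-207) - 204423 = 17388 - 204423 = -187035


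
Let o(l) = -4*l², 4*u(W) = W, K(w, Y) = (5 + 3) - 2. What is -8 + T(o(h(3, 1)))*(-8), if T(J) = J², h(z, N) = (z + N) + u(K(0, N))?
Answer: -117136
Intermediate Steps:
K(w, Y) = 6 (K(w, Y) = 8 - 2 = 6)
u(W) = W/4
h(z, N) = 3/2 + N + z (h(z, N) = (z + N) + (¼)*6 = (N + z) + 3/2 = 3/2 + N + z)
-8 + T(o(h(3, 1)))*(-8) = -8 + (-4*(3/2 + 1 + 3)²)²*(-8) = -8 + (-4*(11/2)²)²*(-8) = -8 + (-4*121/4)²*(-8) = -8 + (-121)²*(-8) = -8 + 14641*(-8) = -8 - 117128 = -117136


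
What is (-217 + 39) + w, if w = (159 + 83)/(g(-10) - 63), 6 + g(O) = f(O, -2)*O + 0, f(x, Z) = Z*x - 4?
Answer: -41004/229 ≈ -179.06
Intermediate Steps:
f(x, Z) = -4 + Z*x
g(O) = -6 + O*(-4 - 2*O) (g(O) = -6 + ((-4 - 2*O)*O + 0) = -6 + (O*(-4 - 2*O) + 0) = -6 + O*(-4 - 2*O))
w = -242/229 (w = (159 + 83)/((-6 - 2*(-10)*(2 - 10)) - 63) = 242/((-6 - 2*(-10)*(-8)) - 63) = 242/((-6 - 160) - 63) = 242/(-166 - 63) = 242/(-229) = 242*(-1/229) = -242/229 ≈ -1.0568)
(-217 + 39) + w = (-217 + 39) - 242/229 = -178 - 242/229 = -41004/229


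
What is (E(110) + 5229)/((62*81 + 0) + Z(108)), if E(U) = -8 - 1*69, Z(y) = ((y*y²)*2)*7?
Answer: 2576/8820495 ≈ 0.00029205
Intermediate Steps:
Z(y) = 14*y³ (Z(y) = (y³*2)*7 = (2*y³)*7 = 14*y³)
E(U) = -77 (E(U) = -8 - 69 = -77)
(E(110) + 5229)/((62*81 + 0) + Z(108)) = (-77 + 5229)/((62*81 + 0) + 14*108³) = 5152/((5022 + 0) + 14*1259712) = 5152/(5022 + 17635968) = 5152/17640990 = 5152*(1/17640990) = 2576/8820495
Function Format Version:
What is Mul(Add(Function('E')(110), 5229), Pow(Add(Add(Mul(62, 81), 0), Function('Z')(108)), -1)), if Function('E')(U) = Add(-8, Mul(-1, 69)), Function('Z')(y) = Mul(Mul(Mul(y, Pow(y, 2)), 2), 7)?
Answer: Rational(2576, 8820495) ≈ 0.00029205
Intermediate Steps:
Function('Z')(y) = Mul(14, Pow(y, 3)) (Function('Z')(y) = Mul(Mul(Pow(y, 3), 2), 7) = Mul(Mul(2, Pow(y, 3)), 7) = Mul(14, Pow(y, 3)))
Function('E')(U) = -77 (Function('E')(U) = Add(-8, -69) = -77)
Mul(Add(Function('E')(110), 5229), Pow(Add(Add(Mul(62, 81), 0), Function('Z')(108)), -1)) = Mul(Add(-77, 5229), Pow(Add(Add(Mul(62, 81), 0), Mul(14, Pow(108, 3))), -1)) = Mul(5152, Pow(Add(Add(5022, 0), Mul(14, 1259712)), -1)) = Mul(5152, Pow(Add(5022, 17635968), -1)) = Mul(5152, Pow(17640990, -1)) = Mul(5152, Rational(1, 17640990)) = Rational(2576, 8820495)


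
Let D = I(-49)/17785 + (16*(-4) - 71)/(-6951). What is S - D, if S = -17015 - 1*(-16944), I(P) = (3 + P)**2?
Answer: -2931460092/41207845 ≈ -71.138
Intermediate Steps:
D = 5703097/41207845 (D = (3 - 49)**2/17785 + (16*(-4) - 71)/(-6951) = (-46)**2*(1/17785) + (-64 - 71)*(-1/6951) = 2116*(1/17785) - 135*(-1/6951) = 2116/17785 + 45/2317 = 5703097/41207845 ≈ 0.13840)
S = -71 (S = -17015 + 16944 = -71)
S - D = -71 - 1*5703097/41207845 = -71 - 5703097/41207845 = -2931460092/41207845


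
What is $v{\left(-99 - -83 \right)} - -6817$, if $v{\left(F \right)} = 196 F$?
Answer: $3681$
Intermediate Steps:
$v{\left(-99 - -83 \right)} - -6817 = 196 \left(-99 - -83\right) - -6817 = 196 \left(-99 + 83\right) + 6817 = 196 \left(-16\right) + 6817 = -3136 + 6817 = 3681$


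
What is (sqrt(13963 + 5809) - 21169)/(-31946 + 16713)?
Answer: 21169/15233 - 2*sqrt(4943)/15233 ≈ 1.3804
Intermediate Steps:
(sqrt(13963 + 5809) - 21169)/(-31946 + 16713) = (sqrt(19772) - 21169)/(-15233) = (2*sqrt(4943) - 21169)*(-1/15233) = (-21169 + 2*sqrt(4943))*(-1/15233) = 21169/15233 - 2*sqrt(4943)/15233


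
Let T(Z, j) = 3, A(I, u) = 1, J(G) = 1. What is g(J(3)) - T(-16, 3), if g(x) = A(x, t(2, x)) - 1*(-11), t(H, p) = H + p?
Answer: 9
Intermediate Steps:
g(x) = 12 (g(x) = 1 - 1*(-11) = 1 + 11 = 12)
g(J(3)) - T(-16, 3) = 12 - 1*3 = 12 - 3 = 9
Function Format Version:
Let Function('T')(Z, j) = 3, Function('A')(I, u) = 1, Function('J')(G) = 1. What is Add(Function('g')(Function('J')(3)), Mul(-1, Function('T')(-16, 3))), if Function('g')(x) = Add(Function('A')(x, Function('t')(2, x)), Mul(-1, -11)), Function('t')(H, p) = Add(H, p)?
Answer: 9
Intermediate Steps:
Function('g')(x) = 12 (Function('g')(x) = Add(1, Mul(-1, -11)) = Add(1, 11) = 12)
Add(Function('g')(Function('J')(3)), Mul(-1, Function('T')(-16, 3))) = Add(12, Mul(-1, 3)) = Add(12, -3) = 9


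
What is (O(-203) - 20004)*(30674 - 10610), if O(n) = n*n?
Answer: 425457120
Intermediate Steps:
O(n) = n²
(O(-203) - 20004)*(30674 - 10610) = ((-203)² - 20004)*(30674 - 10610) = (41209 - 20004)*20064 = 21205*20064 = 425457120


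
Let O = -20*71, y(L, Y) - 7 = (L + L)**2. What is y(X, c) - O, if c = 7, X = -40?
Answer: 7827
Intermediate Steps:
y(L, Y) = 7 + 4*L**2 (y(L, Y) = 7 + (L + L)**2 = 7 + (2*L)**2 = 7 + 4*L**2)
O = -1420
y(X, c) - O = (7 + 4*(-40)**2) - 1*(-1420) = (7 + 4*1600) + 1420 = (7 + 6400) + 1420 = 6407 + 1420 = 7827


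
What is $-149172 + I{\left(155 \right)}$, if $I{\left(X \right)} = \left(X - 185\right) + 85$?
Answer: $-149117$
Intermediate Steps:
$I{\left(X \right)} = -100 + X$ ($I{\left(X \right)} = \left(-185 + X\right) + 85 = -100 + X$)
$-149172 + I{\left(155 \right)} = -149172 + \left(-100 + 155\right) = -149172 + 55 = -149117$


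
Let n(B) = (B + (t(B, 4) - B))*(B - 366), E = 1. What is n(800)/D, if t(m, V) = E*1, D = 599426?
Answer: 217/299713 ≈ 0.00072403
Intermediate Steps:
t(m, V) = 1 (t(m, V) = 1*1 = 1)
n(B) = -366 + B (n(B) = (B + (1 - B))*(B - 366) = 1*(-366 + B) = -366 + B)
n(800)/D = (-366 + 800)/599426 = 434*(1/599426) = 217/299713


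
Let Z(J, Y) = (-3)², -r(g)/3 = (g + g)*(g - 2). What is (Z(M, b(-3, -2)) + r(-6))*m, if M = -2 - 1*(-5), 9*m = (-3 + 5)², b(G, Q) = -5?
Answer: -124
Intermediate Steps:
r(g) = -6*g*(-2 + g) (r(g) = -3*(g + g)*(g - 2) = -3*2*g*(-2 + g) = -6*g*(-2 + g))
m = 4/9 (m = (-3 + 5)²/9 = (⅑)*2² = (⅑)*4 = 4/9 ≈ 0.44444)
M = 3 (M = -2 + 5 = 3)
Z(J, Y) = 9
(Z(M, b(-3, -2)) + r(-6))*m = (9 + 6*(-6)*(2 - 1*(-6)))*(4/9) = (9 + 6*(-6)*(2 + 6))*(4/9) = (9 + 6*(-6)*8)*(4/9) = (9 - 288)*(4/9) = -279*4/9 = -124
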